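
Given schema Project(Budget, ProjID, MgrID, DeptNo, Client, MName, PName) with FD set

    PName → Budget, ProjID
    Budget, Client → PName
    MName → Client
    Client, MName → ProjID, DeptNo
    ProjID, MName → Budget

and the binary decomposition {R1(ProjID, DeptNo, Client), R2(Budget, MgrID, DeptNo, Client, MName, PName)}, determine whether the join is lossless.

Common attributes: R1 ∩ R2 = {DeptNo, Client}.
No dependency enlarges {DeptNo, Client}, so (DeptNo, Client)⁺ = {DeptNo, Client}.
The closure contains neither all of R1 = {ProjID, DeptNo, Client} nor all of R2 = {Budget, MgrID, DeptNo, Client, MName, PName}, so the common attributes are not a superkey of either fragment. The join is lossy.

No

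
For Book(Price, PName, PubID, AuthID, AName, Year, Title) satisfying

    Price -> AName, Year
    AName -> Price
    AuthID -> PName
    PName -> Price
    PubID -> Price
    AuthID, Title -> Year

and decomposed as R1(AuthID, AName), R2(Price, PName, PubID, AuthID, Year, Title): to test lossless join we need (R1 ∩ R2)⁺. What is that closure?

Price, PName, AuthID, AName, Year

R1 ∩ R2 = {AuthID}.
AuthID → PName applies, adding PName
PName → Price applies, adding Price
Price → AName, Year applies, adding AName, Year
Closure: {Price, PName, AuthID, AName, Year}.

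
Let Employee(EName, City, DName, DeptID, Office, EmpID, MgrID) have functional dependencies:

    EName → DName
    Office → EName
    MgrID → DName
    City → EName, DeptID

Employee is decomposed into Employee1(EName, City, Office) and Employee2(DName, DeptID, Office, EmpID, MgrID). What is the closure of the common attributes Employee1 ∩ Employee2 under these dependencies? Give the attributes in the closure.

EName, DName, Office

Employee1 ∩ Employee2 = {Office}.
Office → EName applies, adding EName
EName → DName applies, adding DName
Closure: {EName, DName, Office}.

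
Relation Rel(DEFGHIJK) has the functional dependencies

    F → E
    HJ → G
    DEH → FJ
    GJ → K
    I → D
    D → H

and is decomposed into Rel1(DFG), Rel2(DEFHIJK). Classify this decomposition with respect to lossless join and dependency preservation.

Lossless test: (DF)⁺ = {DEFGHJK}, which contains all of one fragment — lossless.
Dependency preservation: the restricted closure of {HJ} across the fragments never reaches {G}, so HJ → G cannot be enforced without a join — not preserved.

lossless but not dependency-preserving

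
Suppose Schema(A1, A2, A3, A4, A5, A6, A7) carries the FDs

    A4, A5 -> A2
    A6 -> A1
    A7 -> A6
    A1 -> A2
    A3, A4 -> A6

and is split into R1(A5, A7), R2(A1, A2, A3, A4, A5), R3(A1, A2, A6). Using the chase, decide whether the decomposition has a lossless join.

Chase test. Columns are A1, A2, A3, A4, A5, A6, A7; row i has aⱼ where attribute j ∈ Ri, else bᵢⱼ.
Initial tableau (one row per fragment):
  row 1: b11 b12 b13 b14 a5 b16 a7
  row 2: a1 a2 a3 a4 a5 b26 b27
  row 3: a1 a2 b33 b34 b35 a6 b37
No row becomes fully distinguished — the join is lossy.

No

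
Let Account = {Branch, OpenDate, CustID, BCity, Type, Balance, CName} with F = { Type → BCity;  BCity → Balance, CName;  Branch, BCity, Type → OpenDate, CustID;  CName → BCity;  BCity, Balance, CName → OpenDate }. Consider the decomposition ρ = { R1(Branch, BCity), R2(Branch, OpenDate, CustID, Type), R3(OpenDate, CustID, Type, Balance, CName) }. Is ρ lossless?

No

Chase test. Columns are Branch, OpenDate, CustID, BCity, Type, Balance, CName; row i has aⱼ where attribute j ∈ Ri, else bᵢⱼ.
Initial tableau (one row per fragment):
  row 1: a1 b12 b13 a4 b15 b16 b17
  row 2: a1 a2 a3 b24 a5 b26 b27
  row 3: b31 a2 a3 b34 a5 a6 a7
Rows 2 and 3 agree on Type; apply Type→BCity and equate their BCity entries.
Rows 2 and 3 agree on BCity; apply BCity→Balance, CName and equate their Balance, CName entries.
No row becomes fully distinguished — the join is lossy.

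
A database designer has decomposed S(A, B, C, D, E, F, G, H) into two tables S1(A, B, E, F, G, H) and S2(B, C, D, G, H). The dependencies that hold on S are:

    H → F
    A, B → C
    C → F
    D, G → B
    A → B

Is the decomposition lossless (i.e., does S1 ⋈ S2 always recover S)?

Common attributes: S1 ∩ S2 = {B, G, H}.
Closure of {B, G, H}: H → F applies, adding F. So (B, G, H)⁺ = {B, F, G, H}.
The closure contains neither all of S1 = {A, B, E, F, G, H} nor all of S2 = {B, C, D, G, H}, so the common attributes are not a superkey of either fragment. The join is lossy.

No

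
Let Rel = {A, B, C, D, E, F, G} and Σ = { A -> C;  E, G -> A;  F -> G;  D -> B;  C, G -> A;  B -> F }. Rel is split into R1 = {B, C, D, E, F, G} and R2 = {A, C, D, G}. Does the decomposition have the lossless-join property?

Yes

Common attributes: R1 ∩ R2 = {C, D, G}.
Closure of {C, D, G}: D → B applies, adding B; C, G → A applies, adding A; B → F applies, adding F. So (C, D, G)⁺ = {A, B, C, D, F, G}.
This closure contains every attribute of R2, so R1 ∩ R2 → R2. The join is lossless.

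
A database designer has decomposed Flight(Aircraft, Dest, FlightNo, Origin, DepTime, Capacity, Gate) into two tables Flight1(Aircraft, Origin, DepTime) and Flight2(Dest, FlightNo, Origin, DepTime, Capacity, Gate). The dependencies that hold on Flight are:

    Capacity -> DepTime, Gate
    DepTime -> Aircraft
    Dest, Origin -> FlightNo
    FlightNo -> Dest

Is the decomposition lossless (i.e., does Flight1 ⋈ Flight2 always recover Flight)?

Common attributes: Flight1 ∩ Flight2 = {Origin, DepTime}.
Closure of {Origin, DepTime}: DepTime → Aircraft applies, adding Aircraft. So (Origin, DepTime)⁺ = {Aircraft, Origin, DepTime}.
This closure contains every attribute of Flight1, so Flight1 ∩ Flight2 → Flight1. The join is lossless.

Yes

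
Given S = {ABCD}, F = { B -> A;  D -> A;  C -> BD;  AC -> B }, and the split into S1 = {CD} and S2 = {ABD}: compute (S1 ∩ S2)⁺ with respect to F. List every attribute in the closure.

S1 ∩ S2 = {D}.
D → A applies, adding A
Closure: {AD}.

AD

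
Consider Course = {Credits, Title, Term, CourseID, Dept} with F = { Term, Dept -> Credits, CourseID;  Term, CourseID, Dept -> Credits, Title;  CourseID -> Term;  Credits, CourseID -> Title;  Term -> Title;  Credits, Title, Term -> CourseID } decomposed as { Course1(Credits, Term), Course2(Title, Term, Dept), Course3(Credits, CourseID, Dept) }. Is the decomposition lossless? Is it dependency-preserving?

lossy and not dependency-preserving

Lossless test (chase): Rows 1 and 2 agree on Term; apply Term→Title and equate their Title entries. No row becomes fully distinguished — the join is lossy.
Dependency preservation: the restricted closure of {Term, Dept} across the fragments never reaches {Credits, CourseID}, so Term, Dept → Credits, CourseID cannot be enforced without a join — not preserved.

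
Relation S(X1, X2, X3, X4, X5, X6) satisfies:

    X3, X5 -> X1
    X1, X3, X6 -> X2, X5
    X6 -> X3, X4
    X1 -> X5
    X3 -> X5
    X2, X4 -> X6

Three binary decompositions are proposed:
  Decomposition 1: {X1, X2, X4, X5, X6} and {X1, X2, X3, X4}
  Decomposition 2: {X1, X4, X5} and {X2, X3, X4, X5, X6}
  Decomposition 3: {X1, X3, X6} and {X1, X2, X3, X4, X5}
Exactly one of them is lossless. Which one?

Decomposition 1: common = {X1, X2, X4}, closure = {X1, X2, X3, X4, X5, X6} → lossless.
Decomposition 2: common = {X4, X5}, closure = {X4, X5} → lossy.
Decomposition 3: common = {X1, X3}, closure = {X1, X3, X5} → lossy.

Decomposition 1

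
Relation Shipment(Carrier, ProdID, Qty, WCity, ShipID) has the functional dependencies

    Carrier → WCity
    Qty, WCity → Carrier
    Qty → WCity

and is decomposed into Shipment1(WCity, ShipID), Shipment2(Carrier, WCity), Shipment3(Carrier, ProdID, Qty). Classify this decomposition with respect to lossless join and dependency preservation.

lossy but dependency-preserving

Lossless test (chase): Rows 2 and 3 agree on Carrier; apply Carrier→WCity and equate their WCity entries. No row becomes fully distinguished — the join is lossy.
Dependency preservation: Qty, WCity → Carrier; Qty → WCity are not contained in any single fragment, but the restricted closure of each left-hand side across the fragments still reaches the right-hand side; the remaining FDs each lie inside some fragment. All dependencies are preserved.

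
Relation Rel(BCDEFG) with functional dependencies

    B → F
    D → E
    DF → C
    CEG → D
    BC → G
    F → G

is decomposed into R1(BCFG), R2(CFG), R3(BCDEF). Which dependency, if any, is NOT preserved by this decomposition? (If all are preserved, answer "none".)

Check CEG → D: no single fragment contains all of {CDEG}, and the restricted closure of {CEG} across the fragments never reaches {D}.
B → F is preserved.
D → E is preserved.
DF → C is preserved.
BC → G is preserved.
F → G is preserved.

CEG → D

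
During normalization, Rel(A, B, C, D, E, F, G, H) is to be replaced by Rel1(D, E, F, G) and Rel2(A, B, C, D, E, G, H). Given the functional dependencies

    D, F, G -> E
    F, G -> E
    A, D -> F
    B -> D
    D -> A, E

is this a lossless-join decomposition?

Yes

Common attributes: Rel1 ∩ Rel2 = {D, E, G}.
Closure of {D, E, G}: D → A, E applies, adding A; A, D → F applies, adding F. So (D, E, G)⁺ = {A, D, E, F, G}.
This closure contains every attribute of Rel1, so Rel1 ∩ Rel2 → Rel1. The join is lossless.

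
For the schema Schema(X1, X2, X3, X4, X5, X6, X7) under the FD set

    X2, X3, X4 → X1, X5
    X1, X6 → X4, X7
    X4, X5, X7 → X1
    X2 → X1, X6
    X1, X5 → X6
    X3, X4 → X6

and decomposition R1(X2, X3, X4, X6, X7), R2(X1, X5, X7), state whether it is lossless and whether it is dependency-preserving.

lossy and not dependency-preserving

Lossless test: (X7)⁺ = {X7}, which is a superkey of neither fragment — lossy.
Dependency preservation: the restricted closure of {X2, X3, X4} across the fragments never reaches {X1, X5}, so X2, X3, X4 → X1, X5 cannot be enforced without a join — not preserved.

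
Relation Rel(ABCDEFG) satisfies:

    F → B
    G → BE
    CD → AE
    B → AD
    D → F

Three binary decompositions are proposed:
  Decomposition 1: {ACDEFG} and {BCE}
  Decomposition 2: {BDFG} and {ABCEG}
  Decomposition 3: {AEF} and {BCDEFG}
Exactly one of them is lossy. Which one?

Decomposition 1

Decomposition 1: common = {CE}, closure = {CE} → lossy.
Decomposition 2: common = {BG}, closure = {ABDEFG} → lossless.
Decomposition 3: common = {EF}, closure = {ABDEF} → lossless.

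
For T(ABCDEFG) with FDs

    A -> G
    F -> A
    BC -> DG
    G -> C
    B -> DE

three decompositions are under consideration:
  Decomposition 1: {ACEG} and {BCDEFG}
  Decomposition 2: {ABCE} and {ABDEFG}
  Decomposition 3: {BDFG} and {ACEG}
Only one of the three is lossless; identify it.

Decomposition 2

Decomposition 1: common = {CEG}, closure = {CEG} → lossy.
Decomposition 2: common = {ABE}, closure = {ABCDEG} → lossless.
Decomposition 3: common = {G}, closure = {CG} → lossy.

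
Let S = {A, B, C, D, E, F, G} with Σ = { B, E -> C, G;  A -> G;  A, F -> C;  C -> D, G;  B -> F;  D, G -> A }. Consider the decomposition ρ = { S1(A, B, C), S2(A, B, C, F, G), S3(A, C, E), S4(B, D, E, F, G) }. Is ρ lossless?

Chase test. Columns are A, B, C, D, E, F, G; row i has aⱼ where attribute j ∈ Si, else bᵢⱼ.
Initial tableau (one row per fragment):
  row 1: a1 a2 a3 b14 b15 b16 b17
  row 2: a1 a2 a3 b24 b25 a6 a7
  row 3: a1 b32 a3 b34 a5 b36 b37
  row 4: b41 a2 b43 a4 a5 a6 a7
Rows 1 and 2 agree on A; apply A→G and equate their G entries.
Rows 1 and 3 agree on A; apply A→G and equate their G entries.
Rows 1 and 2 agree on C; apply C→D, G and equate their D, G entries.
Rows 1 and 3 agree on C; apply C→D, G and equate their D, G entries.
Rows 1 and 2 agree on B; apply B→F and equate their F entries.
No row becomes fully distinguished — the join is lossy.

No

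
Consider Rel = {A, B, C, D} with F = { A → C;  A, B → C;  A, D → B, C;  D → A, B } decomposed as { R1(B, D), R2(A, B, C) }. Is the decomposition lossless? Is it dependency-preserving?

Lossless test: (B)⁺ = {B}, which is a superkey of neither fragment — lossy.
Dependency preservation: the restricted closure of {D} across the fragments never reaches {A, B}, so D → A, B cannot be enforced without a join — not preserved.

lossy and not dependency-preserving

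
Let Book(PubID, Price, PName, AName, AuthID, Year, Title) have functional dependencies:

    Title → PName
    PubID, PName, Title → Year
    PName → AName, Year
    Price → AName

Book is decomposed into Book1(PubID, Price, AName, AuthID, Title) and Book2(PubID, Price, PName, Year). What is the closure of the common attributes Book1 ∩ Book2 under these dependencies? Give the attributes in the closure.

PubID, Price, AName

Book1 ∩ Book2 = {PubID, Price}.
Price → AName applies, adding AName
Closure: {PubID, Price, AName}.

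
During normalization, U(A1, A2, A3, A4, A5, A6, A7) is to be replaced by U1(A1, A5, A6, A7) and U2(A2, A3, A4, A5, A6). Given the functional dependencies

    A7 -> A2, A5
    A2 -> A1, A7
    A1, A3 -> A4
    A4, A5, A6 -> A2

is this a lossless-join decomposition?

No

Common attributes: U1 ∩ U2 = {A5, A6}.
No dependency enlarges {A5, A6}, so (A5, A6)⁺ = {A5, A6}.
The closure contains neither all of U1 = {A1, A5, A6, A7} nor all of U2 = {A2, A3, A4, A5, A6}, so the common attributes are not a superkey of either fragment. The join is lossy.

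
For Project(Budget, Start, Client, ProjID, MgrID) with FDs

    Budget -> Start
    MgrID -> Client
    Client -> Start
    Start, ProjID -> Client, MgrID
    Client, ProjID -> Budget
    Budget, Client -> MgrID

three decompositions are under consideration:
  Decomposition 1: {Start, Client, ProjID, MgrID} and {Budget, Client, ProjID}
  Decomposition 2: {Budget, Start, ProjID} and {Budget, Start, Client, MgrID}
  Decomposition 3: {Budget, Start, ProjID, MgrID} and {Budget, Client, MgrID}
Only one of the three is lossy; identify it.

Decomposition 2

Decomposition 1: common = {Client, ProjID}, closure = {Budget, Start, Client, ProjID, MgrID} → lossless.
Decomposition 2: common = {Budget, Start}, closure = {Budget, Start} → lossy.
Decomposition 3: common = {Budget, MgrID}, closure = {Budget, Start, Client, MgrID} → lossless.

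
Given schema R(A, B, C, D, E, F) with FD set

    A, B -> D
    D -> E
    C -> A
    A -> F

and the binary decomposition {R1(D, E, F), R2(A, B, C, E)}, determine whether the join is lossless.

No

Common attributes: R1 ∩ R2 = {E}.
No dependency enlarges {E}, so (E)⁺ = {E}.
The closure contains neither all of R1 = {D, E, F} nor all of R2 = {A, B, C, E}, so the common attributes are not a superkey of either fragment. The join is lossy.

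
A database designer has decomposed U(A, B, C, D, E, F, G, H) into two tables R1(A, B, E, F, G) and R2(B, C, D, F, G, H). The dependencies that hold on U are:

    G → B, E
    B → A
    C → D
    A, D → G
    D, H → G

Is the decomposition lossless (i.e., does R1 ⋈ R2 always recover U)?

Common attributes: R1 ∩ R2 = {B, F, G}.
Closure of {B, F, G}: G → B, E applies, adding E; B → A applies, adding A. So (B, F, G)⁺ = {A, B, E, F, G}.
This closure contains every attribute of R1, so R1 ∩ R2 → R1. The join is lossless.

Yes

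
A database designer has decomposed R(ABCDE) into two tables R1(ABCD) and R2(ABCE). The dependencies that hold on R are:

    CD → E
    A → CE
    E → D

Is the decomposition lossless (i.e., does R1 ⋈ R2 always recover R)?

Yes

Common attributes: R1 ∩ R2 = {ABC}.
Closure of {ABC}: A → CE applies, adding E; E → D applies, adding D. So (ABC)⁺ = {ABCDE}.
This closure contains every attribute of R1, so R1 ∩ R2 → R1. The join is lossless.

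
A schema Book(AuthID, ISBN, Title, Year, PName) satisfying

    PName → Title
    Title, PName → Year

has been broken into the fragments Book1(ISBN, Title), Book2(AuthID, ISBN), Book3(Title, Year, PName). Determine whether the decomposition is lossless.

No

Chase test. Columns are AuthID, ISBN, Title, Year, PName; row i has aⱼ where attribute j ∈ Booki, else bᵢⱼ.
Initial tableau (one row per fragment):
  row 1: b11 a2 a3 b14 b15
  row 2: a1 a2 b23 b24 b25
  row 3: b31 b32 a3 a4 a5
No row becomes fully distinguished — the join is lossy.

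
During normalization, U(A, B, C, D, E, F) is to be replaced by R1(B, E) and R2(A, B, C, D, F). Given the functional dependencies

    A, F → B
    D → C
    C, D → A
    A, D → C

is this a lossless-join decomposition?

No

Common attributes: R1 ∩ R2 = {B}.
No dependency enlarges {B}, so (B)⁺ = {B}.
The closure contains neither all of R1 = {B, E} nor all of R2 = {A, B, C, D, F}, so the common attributes are not a superkey of either fragment. The join is lossy.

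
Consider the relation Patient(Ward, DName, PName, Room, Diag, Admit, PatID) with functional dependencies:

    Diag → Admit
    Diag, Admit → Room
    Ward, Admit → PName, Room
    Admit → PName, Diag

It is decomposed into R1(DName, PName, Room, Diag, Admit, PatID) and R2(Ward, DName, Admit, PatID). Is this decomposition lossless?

Common attributes: R1 ∩ R2 = {DName, Admit, PatID}.
Closure of {DName, Admit, PatID}: Admit → PName, Diag applies, adding PName, Diag; Diag, Admit → Room applies, adding Room. So (DName, Admit, PatID)⁺ = {DName, PName, Room, Diag, Admit, PatID}.
This closure contains every attribute of R1, so R1 ∩ R2 → R1. The join is lossless.

Yes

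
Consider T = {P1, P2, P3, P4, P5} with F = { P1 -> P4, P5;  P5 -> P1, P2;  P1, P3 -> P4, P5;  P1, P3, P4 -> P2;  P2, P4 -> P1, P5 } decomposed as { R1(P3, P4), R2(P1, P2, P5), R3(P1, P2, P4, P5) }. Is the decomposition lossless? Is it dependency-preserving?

lossy but dependency-preserving

Lossless test (chase): Rows 2 and 3 agree on P1; apply P1→P4, P5 and equate their P4, P5 entries. No row becomes fully distinguished — the join is lossy.
Dependency preservation: P1, P3 → P4, P5; P1, P3, P4 → P2 are not contained in any single fragment, but the restricted closure of each left-hand side across the fragments still reaches the right-hand side; the remaining FDs each lie inside some fragment. All dependencies are preserved.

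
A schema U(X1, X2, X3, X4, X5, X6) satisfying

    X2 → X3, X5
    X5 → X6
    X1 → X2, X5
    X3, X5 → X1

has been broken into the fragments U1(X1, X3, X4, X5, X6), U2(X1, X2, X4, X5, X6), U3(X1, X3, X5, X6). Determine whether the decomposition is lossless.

Chase test. Columns are X1, X2, X3, X4, X5, X6; row i has aⱼ where attribute j ∈ Ui, else bᵢⱼ.
Initial tableau (one row per fragment):
  row 1: a1 b12 a3 a4 a5 a6
  row 2: a1 a2 b23 a4 a5 a6
  row 3: a1 b32 a3 b34 a5 a6
Rows 1 and 2 agree on X1; apply X1→X2, X5 and equate their X2, X5 entries.
Rows 1 and 3 agree on X1; apply X1→X2, X5 and equate their X2, X5 entries.
Rows 1 and 2 agree on X2; apply X2→X3, X5 and equate their X3, X5 entries.
Row 1 is now all distinguished symbols — the join is lossless.

Yes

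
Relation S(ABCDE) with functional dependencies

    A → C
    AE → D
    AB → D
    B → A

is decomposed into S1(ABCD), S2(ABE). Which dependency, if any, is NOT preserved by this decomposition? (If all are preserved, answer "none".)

Check AE → D: no single fragment contains all of {ADE}, and the restricted closure of {AE} across the fragments never reaches {D}.
A → C is preserved.
AB → D is preserved.
B → A is preserved.

AE → D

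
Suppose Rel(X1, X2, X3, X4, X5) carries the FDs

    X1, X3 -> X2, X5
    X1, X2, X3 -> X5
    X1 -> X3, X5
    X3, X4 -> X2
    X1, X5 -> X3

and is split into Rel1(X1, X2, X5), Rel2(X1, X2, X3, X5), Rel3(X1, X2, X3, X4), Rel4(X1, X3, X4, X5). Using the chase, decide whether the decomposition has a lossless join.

Chase test. Columns are X1, X2, X3, X4, X5; row i has aⱼ where attribute j ∈ Reli, else bᵢⱼ.
Initial tableau (one row per fragment):
  row 1: a1 a2 b13 b14 a5
  row 2: a1 a2 a3 b24 a5
  row 3: a1 a2 a3 a4 b35
  row 4: a1 b42 a3 a4 a5
Rows 2 and 3 agree on X1, X3; apply X1, X3→X2, X5 and equate their X2, X5 entries.
Rows 2 and 4 agree on X1, X3; apply X1, X3→X2, X5 and equate their X2, X5 entries.
Rows 1 and 2 agree on X1; apply X1→X3, X5 and equate their X3, X5 entries.
Row 3 is now all distinguished symbols — the join is lossless.

Yes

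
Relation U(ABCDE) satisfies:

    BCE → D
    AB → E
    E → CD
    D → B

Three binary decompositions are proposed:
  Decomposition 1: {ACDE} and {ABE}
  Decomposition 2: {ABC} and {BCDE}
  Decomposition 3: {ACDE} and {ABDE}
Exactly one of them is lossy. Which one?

Decomposition 2

Decomposition 1: common = {AE}, closure = {ABCDE} → lossless.
Decomposition 2: common = {BC}, closure = {BC} → lossy.
Decomposition 3: common = {ADE}, closure = {ABCDE} → lossless.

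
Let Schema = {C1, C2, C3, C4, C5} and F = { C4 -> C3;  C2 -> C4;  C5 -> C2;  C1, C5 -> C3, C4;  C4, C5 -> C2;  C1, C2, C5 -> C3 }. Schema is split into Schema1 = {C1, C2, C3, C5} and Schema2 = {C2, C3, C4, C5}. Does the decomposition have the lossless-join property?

Yes

Common attributes: Schema1 ∩ Schema2 = {C2, C3, C5}.
Closure of {C2, C3, C5}: C2 → C4 applies, adding C4. So (C2, C3, C5)⁺ = {C2, C3, C4, C5}.
This closure contains every attribute of Schema2, so Schema1 ∩ Schema2 → Schema2. The join is lossless.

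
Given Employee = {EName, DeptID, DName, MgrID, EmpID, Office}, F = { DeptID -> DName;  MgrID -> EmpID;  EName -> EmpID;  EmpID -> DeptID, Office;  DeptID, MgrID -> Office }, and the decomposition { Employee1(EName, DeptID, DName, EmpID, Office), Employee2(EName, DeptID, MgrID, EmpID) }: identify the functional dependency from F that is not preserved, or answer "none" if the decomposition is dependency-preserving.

none

DeptID → DName lies within Employee1.
MgrID → EmpID lies within Employee2.
EName → EmpID lies within Employee1.
EmpID → DeptID, Office lies within Employee1.
DeptID, MgrID → Office: restricted closure across fragments reaches Office.
Every dependency is enforceable on the fragments, so the decomposition is dependency-preserving.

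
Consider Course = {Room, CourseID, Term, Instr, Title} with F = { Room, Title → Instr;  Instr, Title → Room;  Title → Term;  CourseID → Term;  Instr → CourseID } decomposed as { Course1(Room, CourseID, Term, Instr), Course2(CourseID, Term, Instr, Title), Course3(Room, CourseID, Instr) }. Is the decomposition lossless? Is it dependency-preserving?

Lossless test (chase): Rows 1 and 3 agree on CourseID; apply CourseID→Term and equate their Term entries. No row becomes fully distinguished — the join is lossy.
Dependency preservation: the restricted closure of {Room, Title} across the fragments never reaches {Instr}, so Room, Title → Instr cannot be enforced without a join — not preserved.

lossy and not dependency-preserving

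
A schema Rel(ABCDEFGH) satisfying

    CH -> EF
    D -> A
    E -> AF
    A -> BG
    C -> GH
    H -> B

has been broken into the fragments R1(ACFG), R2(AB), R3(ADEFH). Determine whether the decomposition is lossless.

Chase test. Columns are ABCDEFGH; row i has aⱼ where attribute j ∈ Ri, else bᵢⱼ.
Initial tableau (one row per fragment):
  row 1: a1 b12 a3 b14 b15 a6 a7 b18
  row 2: a1 a2 b23 b24 b25 b26 b27 b28
  row 3: a1 b32 b33 a4 a5 a6 b37 a8
Rows 1 and 2 agree on A; apply A→BG and equate their BG entries.
Rows 1 and 3 agree on A; apply A→BG and equate their BG entries.
No row becomes fully distinguished — the join is lossy.

No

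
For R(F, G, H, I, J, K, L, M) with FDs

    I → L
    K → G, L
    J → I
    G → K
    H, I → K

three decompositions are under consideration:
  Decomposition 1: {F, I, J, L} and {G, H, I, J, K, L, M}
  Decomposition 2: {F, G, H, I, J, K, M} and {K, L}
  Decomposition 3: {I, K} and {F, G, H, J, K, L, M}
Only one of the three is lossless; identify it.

Decomposition 2

Decomposition 1: common = {I, J, L}, closure = {I, J, L} → lossy.
Decomposition 2: common = {K}, closure = {G, K, L} → lossless.
Decomposition 3: common = {K}, closure = {G, K, L} → lossy.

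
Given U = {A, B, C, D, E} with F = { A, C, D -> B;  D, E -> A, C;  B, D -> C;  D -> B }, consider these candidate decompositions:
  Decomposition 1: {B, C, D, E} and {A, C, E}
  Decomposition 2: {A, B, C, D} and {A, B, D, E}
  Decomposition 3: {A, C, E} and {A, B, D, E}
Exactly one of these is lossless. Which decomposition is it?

Decomposition 2

Decomposition 1: common = {C, E}, closure = {C, E} → lossy.
Decomposition 2: common = {A, B, D}, closure = {A, B, C, D} → lossless.
Decomposition 3: common = {A, E}, closure = {A, E} → lossy.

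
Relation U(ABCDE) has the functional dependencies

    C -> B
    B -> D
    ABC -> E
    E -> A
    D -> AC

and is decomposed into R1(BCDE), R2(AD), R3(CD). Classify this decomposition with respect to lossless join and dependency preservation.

lossless but not dependency-preserving

Lossless test (chase): Rows 1 and 3 agree on C; apply C→B and equate their B entries. Rows 1 and 2 agree on D; apply D→AC and equate their AC entries. Rows 1 and 3 agree on D; apply D→AC and equate their AC entries. Rows 1 and 2 agree on C; apply C→B and equate their B entries. Rows 1 and 2 agree on ABC; apply ABC→E and equate their E entries. Rows 1 and 3 agree on ABC; apply ABC→E and equate their E entries. Row 1 is now all distinguished symbols — the join is lossless.
Dependency preservation: the restricted closure of {E} across the fragments never reaches {A}, so E → A cannot be enforced without a join — not preserved.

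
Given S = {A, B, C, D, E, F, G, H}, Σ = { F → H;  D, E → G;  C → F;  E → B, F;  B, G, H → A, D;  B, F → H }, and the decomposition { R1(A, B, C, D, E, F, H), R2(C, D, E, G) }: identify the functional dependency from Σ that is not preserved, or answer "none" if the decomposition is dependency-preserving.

Check B, G, H → A, D: no single fragment contains all of {A, B, D, G, H}, and the restricted closure of {B, G, H} across the fragments never reaches {A, D}.
F → H is preserved.
D, E → G is preserved.
C → F is preserved.
E → B, F is preserved.
B, F → H is preserved.

B, G, H → A, D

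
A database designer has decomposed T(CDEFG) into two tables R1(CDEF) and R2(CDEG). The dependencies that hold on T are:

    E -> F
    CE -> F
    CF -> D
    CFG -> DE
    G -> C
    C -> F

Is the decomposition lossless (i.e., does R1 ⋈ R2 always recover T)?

Yes

Common attributes: R1 ∩ R2 = {CDE}.
Closure of {CDE}: E → F applies, adding F. So (CDE)⁺ = {CDEF}.
This closure contains every attribute of R1, so R1 ∩ R2 → R1. The join is lossless.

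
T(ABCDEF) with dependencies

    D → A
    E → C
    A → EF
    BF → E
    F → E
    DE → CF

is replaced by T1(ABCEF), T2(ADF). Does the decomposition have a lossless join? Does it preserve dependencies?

lossy but dependency-preserving

Lossless test: (AF)⁺ = {ACEF}, which is a superkey of neither fragment — lossy.
Dependency preservation: DE → CF is not contained in any single fragment, but the restricted closure of its left-hand side across the fragments still reaches the right-hand side; the remaining FDs each lie inside some fragment. All dependencies are preserved.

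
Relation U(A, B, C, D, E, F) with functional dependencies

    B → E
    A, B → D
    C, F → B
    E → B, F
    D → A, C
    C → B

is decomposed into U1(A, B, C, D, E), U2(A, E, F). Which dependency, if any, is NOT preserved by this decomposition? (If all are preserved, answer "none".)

B → E lies within U1.
A, B → D lies within U1.
C, F → B: restricted closure across fragments reaches B.
E → B, F: restricted closure across fragments reaches B, F.
D → A, C lies within U1.
C → B lies within U1.
Every dependency is enforceable on the fragments, so the decomposition is dependency-preserving.

none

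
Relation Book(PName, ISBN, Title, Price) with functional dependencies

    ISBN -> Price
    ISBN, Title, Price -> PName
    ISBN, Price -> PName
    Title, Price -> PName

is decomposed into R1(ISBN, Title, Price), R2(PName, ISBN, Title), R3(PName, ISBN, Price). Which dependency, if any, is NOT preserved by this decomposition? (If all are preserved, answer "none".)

Title, Price -> PName

Check Title, Price → PName: no single fragment contains all of {PName, Title, Price}, and the restricted closure of {Title, Price} across the fragments never reaches {PName}.
ISBN → Price is preserved.
ISBN, Title, Price → PName is preserved.
ISBN, Price → PName is preserved.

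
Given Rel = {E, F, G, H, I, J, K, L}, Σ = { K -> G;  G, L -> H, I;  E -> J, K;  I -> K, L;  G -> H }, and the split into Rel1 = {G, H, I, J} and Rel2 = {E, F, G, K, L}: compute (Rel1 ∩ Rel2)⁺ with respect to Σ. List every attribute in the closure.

Rel1 ∩ Rel2 = {G}.
G → H applies, adding H
Closure: {G, H}.

G, H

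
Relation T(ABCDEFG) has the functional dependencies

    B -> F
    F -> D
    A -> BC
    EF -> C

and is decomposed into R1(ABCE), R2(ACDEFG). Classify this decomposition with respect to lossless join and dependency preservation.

Lossless test: (ACE)⁺ = {ABCDEF}, which contains all of one fragment — lossless.
Dependency preservation: the restricted closure of {B} across the fragments never reaches {F}, so B → F cannot be enforced without a join — not preserved.

lossless but not dependency-preserving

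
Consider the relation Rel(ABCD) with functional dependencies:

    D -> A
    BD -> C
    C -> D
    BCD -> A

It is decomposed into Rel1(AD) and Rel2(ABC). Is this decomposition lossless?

No

Common attributes: Rel1 ∩ Rel2 = {A}.
No dependency enlarges {A}, so (A)⁺ = {A}.
The closure contains neither all of Rel1 = {AD} nor all of Rel2 = {ABC}, so the common attributes are not a superkey of either fragment. The join is lossy.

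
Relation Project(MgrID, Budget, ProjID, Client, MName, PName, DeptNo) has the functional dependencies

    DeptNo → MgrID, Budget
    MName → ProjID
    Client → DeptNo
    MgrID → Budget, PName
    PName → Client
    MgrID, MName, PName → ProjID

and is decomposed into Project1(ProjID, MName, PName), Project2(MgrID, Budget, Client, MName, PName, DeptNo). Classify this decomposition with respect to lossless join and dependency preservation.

Lossless test: (MName, PName)⁺ = {MgrID, Budget, ProjID, Client, MName, PName, DeptNo}, which contains all of one fragment — lossless.
Dependency preservation: MgrID, MName, PName → ProjID is not contained in any single fragment, but the restricted closure of its left-hand side across the fragments still reaches the right-hand side; the remaining FDs each lie inside some fragment. All dependencies are preserved.

lossless and dependency-preserving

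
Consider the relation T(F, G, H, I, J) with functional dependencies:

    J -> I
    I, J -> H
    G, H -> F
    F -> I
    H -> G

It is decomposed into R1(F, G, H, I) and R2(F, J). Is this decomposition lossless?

No

Common attributes: R1 ∩ R2 = {F}.
Closure of {F}: F → I applies, adding I. So (F)⁺ = {F, I}.
The closure contains neither all of R1 = {F, G, H, I} nor all of R2 = {F, J}, so the common attributes are not a superkey of either fragment. The join is lossy.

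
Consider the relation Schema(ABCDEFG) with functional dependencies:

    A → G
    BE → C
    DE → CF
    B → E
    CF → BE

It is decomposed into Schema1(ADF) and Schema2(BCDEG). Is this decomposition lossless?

Common attributes: Schema1 ∩ Schema2 = {D}.
No dependency enlarges {D}, so (D)⁺ = {D}.
The closure contains neither all of Schema1 = {ADF} nor all of Schema2 = {BCDEG}, so the common attributes are not a superkey of either fragment. The join is lossy.

No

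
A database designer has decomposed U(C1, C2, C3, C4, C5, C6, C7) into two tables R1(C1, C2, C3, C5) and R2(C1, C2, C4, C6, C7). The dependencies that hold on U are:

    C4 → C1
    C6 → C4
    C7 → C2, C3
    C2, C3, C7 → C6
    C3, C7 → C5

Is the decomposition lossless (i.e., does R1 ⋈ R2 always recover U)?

Common attributes: R1 ∩ R2 = {C1, C2}.
No dependency enlarges {C1, C2}, so (C1, C2)⁺ = {C1, C2}.
The closure contains neither all of R1 = {C1, C2, C3, C5} nor all of R2 = {C1, C2, C4, C6, C7}, so the common attributes are not a superkey of either fragment. The join is lossy.

No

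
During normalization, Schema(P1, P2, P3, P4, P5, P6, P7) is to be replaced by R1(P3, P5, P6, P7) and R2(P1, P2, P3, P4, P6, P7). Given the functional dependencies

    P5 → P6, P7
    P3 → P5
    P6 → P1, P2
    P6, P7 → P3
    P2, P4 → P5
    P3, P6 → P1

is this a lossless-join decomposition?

Yes

Common attributes: R1 ∩ R2 = {P3, P6, P7}.
Closure of {P3, P6, P7}: P3 → P5 applies, adding P5; P6 → P1, P2 applies, adding P1, P2. So (P3, P6, P7)⁺ = {P1, P2, P3, P5, P6, P7}.
This closure contains every attribute of R1, so R1 ∩ R2 → R1. The join is lossless.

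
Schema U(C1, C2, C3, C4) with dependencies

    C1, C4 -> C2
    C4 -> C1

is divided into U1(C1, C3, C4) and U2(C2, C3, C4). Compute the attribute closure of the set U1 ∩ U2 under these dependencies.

U1 ∩ U2 = {C3, C4}.
C4 → C1 applies, adding C1
C1, C4 → C2 applies, adding C2
Closure: {C1, C2, C3, C4}.

C1, C2, C3, C4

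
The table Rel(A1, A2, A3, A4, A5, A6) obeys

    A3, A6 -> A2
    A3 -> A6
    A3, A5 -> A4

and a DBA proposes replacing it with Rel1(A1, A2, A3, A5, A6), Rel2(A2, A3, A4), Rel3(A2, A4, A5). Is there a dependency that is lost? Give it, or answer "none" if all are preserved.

Check A3, A5 → A4: no single fragment contains all of {A3, A4, A5}, and the restricted closure of {A3, A5} across the fragments never reaches {A4}.
A3, A6 → A2 is preserved.
A3 → A6 is preserved.

A3, A5 -> A4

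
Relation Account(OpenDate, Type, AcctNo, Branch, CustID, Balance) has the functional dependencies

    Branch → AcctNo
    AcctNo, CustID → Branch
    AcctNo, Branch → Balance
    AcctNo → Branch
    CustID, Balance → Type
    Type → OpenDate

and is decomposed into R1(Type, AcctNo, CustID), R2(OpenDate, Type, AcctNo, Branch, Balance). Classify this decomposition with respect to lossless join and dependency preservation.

Lossless test: (Type, AcctNo)⁺ = {OpenDate, Type, AcctNo, Branch, Balance}, which contains all of one fragment — lossless.
Dependency preservation: the restricted closure of {CustID, Balance} across the fragments never reaches {Type}, so CustID, Balance → Type cannot be enforced without a join — not preserved.

lossless but not dependency-preserving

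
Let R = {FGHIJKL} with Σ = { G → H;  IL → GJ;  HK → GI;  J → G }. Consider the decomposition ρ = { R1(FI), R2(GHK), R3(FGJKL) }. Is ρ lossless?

Chase test. Columns are FGHIJKL; row i has aⱼ where attribute j ∈ Ri, else bᵢⱼ.
Initial tableau (one row per fragment):
  row 1: a1 b12 b13 a4 b15 b16 b17
  row 2: b21 a2 a3 b24 b25 a6 b27
  row 3: a1 a2 b33 b34 a5 a6 a7
Rows 2 and 3 agree on G; apply G→H and equate their H entries.
Rows 2 and 3 agree on HK; apply HK→GI and equate their GI entries.
No row becomes fully distinguished — the join is lossy.

No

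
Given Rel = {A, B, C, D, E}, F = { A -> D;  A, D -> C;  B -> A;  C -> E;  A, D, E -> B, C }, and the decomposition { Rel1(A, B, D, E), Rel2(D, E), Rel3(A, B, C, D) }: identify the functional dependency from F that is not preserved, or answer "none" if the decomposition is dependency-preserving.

C -> E

Check C → E: no single fragment contains all of {C, E}, and the restricted closure of {C} across the fragments never reaches {E}.
A → D is preserved.
A, D → C is preserved.
B → A is preserved.
A, D, E → B, C is preserved.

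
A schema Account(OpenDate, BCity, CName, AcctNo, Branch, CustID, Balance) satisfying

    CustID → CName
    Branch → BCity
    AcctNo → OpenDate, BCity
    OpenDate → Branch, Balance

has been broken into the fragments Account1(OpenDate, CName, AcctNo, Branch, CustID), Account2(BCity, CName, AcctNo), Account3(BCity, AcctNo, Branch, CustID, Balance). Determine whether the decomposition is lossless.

Yes

Chase test. Columns are OpenDate, BCity, CName, AcctNo, Branch, CustID, Balance; row i has aⱼ where attribute j ∈ Accounti, else bᵢⱼ.
Initial tableau (one row per fragment):
  row 1: a1 b12 a3 a4 a5 a6 b17
  row 2: b21 a2 a3 a4 b25 b26 b27
  row 3: b31 a2 b33 a4 a5 a6 a7
Rows 1 and 3 agree on CustID; apply CustID→CName and equate their CName entries.
Rows 1 and 3 agree on Branch; apply Branch→BCity and equate their BCity entries.
Rows 1 and 2 agree on AcctNo; apply AcctNo→OpenDate, BCity and equate their OpenDate, BCity entries.
Rows 1 and 3 agree on AcctNo; apply AcctNo→OpenDate, BCity and equate their OpenDate, BCity entries.
Rows 1 and 2 agree on OpenDate; apply OpenDate→Branch, Balance and equate their Branch, Balance entries.
Rows 1 and 3 agree on OpenDate; apply OpenDate→Branch, Balance and equate their Branch, Balance entries.
Row 1 is now all distinguished symbols — the join is lossless.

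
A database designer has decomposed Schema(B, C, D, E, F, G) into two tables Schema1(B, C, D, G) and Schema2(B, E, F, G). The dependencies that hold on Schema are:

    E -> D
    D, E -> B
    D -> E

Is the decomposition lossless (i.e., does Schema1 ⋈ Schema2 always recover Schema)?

Common attributes: Schema1 ∩ Schema2 = {B, G}.
No dependency enlarges {B, G}, so (B, G)⁺ = {B, G}.
The closure contains neither all of Schema1 = {B, C, D, G} nor all of Schema2 = {B, E, F, G}, so the common attributes are not a superkey of either fragment. The join is lossy.

No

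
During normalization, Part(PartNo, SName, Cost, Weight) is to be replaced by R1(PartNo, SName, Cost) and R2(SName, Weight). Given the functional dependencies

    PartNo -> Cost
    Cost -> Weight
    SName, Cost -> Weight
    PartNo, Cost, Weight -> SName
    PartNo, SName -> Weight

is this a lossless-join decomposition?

Common attributes: R1 ∩ R2 = {SName}.
No dependency enlarges {SName}, so (SName)⁺ = {SName}.
The closure contains neither all of R1 = {PartNo, SName, Cost} nor all of R2 = {SName, Weight}, so the common attributes are not a superkey of either fragment. The join is lossy.

No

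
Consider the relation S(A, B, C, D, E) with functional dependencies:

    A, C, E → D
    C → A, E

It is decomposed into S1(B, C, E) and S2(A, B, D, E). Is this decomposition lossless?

Common attributes: S1 ∩ S2 = {B, E}.
No dependency enlarges {B, E}, so (B, E)⁺ = {B, E}.
The closure contains neither all of S1 = {B, C, E} nor all of S2 = {A, B, D, E}, so the common attributes are not a superkey of either fragment. The join is lossy.

No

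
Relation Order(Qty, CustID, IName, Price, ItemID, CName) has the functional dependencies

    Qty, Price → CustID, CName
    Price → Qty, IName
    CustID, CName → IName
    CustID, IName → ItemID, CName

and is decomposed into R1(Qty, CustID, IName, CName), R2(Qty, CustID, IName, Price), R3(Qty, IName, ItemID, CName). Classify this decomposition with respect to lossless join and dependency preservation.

lossy and not dependency-preserving

Lossless test (chase): Rows 1 and 2 agree on CustID, IName; apply CustID, IName→ItemID, CName and equate their ItemID, CName entries. No row becomes fully distinguished — the join is lossy.
Dependency preservation: the restricted closure of {CustID, IName} across the fragments never reaches {ItemID, CName}, so CustID, IName → ItemID, CName cannot be enforced without a join — not preserved.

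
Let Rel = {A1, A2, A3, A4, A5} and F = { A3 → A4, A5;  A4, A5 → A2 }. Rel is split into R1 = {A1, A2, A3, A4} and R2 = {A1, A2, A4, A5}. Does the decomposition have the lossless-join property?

Common attributes: R1 ∩ R2 = {A1, A2, A4}.
No dependency enlarges {A1, A2, A4}, so (A1, A2, A4)⁺ = {A1, A2, A4}.
The closure contains neither all of R1 = {A1, A2, A3, A4} nor all of R2 = {A1, A2, A4, A5}, so the common attributes are not a superkey of either fragment. The join is lossy.

No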